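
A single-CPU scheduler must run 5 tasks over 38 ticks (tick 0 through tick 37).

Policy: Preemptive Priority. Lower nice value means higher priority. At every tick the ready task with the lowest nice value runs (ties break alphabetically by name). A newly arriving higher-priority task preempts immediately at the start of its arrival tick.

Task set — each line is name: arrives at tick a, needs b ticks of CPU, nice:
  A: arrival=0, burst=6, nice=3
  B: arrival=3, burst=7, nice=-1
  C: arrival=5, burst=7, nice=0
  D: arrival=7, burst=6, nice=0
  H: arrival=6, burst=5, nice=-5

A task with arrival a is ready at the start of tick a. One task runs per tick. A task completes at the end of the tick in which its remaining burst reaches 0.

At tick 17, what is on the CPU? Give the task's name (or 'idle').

running at tick 17 = C

t=0: ready={A} → run A
t=1: ready={A} → run A
t=2: ready={A} → run A
t=3: ready={A,B} → run B
t=4: ready={A,B} → run B
t=5: ready={A,B,C} → run B
t=6: ready={A,B,C,H} → run H
t=7: ready={A,B,C,D,H} → run H
t=8: ready={A,B,C,D,H} → run H
t=9: ready={A,B,C,D,H} → run H
t=10: ready={A,B,C,D,H} → run H
t=11: ready={A,B,C,D} → run B
t=12: ready={A,B,C,D} → run B
t=13: ready={A,B,C,D} → run B
t=14: ready={A,B,C,D} → run B
t=15: ready={A,C,D} → run C
t=16: ready={A,C,D} → run C
t=17: ready={A,C,D} → run C
t=18: ready={A,C,D} → run C
t=19: ready={A,C,D} → run C
t=20: ready={A,C,D} → run C
t=21: ready={A,C,D} → run C
t=22: ready={A,D} → run D
t=23: ready={A,D} → run D
t=24: ready={A,D} → run D
t=25: ready={A,D} → run D
t=26: ready={A,D} → run D
t=27: ready={A,D} → run D
t=28: ready={A} → run A
t=29: ready={A} → run A
t=30: ready={A} → run A
t=31: (idle)
t=32: (idle)
t=33: (idle)
t=34: (idle)
t=35: (idle)
t=36: (idle)
t=37: (idle)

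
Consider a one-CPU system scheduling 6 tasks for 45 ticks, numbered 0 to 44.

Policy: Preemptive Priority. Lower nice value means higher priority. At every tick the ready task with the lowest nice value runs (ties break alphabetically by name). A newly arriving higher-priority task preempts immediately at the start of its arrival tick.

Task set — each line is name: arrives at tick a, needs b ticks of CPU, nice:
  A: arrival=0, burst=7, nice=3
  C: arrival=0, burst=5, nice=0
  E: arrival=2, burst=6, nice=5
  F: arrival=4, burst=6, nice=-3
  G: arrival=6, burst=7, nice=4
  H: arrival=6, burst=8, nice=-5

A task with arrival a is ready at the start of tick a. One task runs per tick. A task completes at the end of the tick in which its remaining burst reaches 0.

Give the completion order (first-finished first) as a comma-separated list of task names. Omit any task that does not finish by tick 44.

t=0: ready={A,C} → run C
t=1: ready={A,C} → run C
t=2: ready={A,C,E} → run C
t=3: ready={A,C,E} → run C
t=4: ready={A,C,E,F} → run F
t=5: ready={A,C,E,F} → run F
t=6: ready={A,C,E,F,G,H} → run H
t=7: ready={A,C,E,F,G,H} → run H
t=8: ready={A,C,E,F,G,H} → run H
t=9: ready={A,C,E,F,G,H} → run H
t=10: ready={A,C,E,F,G,H} → run H
t=11: ready={A,C,E,F,G,H} → run H
t=12: ready={A,C,E,F,G,H} → run H
t=13: ready={A,C,E,F,G,H} → run H
t=14: ready={A,C,E,F,G} → run F
t=15: ready={A,C,E,F,G} → run F
t=16: ready={A,C,E,F,G} → run F
t=17: ready={A,C,E,F,G} → run F
t=18: ready={A,C,E,G} → run C
t=19: ready={A,E,G} → run A
t=20: ready={A,E,G} → run A
t=21: ready={A,E,G} → run A
t=22: ready={A,E,G} → run A
t=23: ready={A,E,G} → run A
t=24: ready={A,E,G} → run A
t=25: ready={A,E,G} → run A
t=26: ready={E,G} → run G
t=27: ready={E,G} → run G
t=28: ready={E,G} → run G
t=29: ready={E,G} → run G
t=30: ready={E,G} → run G
t=31: ready={E,G} → run G
t=32: ready={E,G} → run G
t=33: ready={E} → run E
t=34: ready={E} → run E
t=35: ready={E} → run E
t=36: ready={E} → run E
t=37: ready={E} → run E
t=38: ready={E} → run E
t=39: (idle)
t=40: (idle)
t=41: (idle)
t=42: (idle)
t=43: (idle)
t=44: (idle)

completion order = H, F, C, A, G, E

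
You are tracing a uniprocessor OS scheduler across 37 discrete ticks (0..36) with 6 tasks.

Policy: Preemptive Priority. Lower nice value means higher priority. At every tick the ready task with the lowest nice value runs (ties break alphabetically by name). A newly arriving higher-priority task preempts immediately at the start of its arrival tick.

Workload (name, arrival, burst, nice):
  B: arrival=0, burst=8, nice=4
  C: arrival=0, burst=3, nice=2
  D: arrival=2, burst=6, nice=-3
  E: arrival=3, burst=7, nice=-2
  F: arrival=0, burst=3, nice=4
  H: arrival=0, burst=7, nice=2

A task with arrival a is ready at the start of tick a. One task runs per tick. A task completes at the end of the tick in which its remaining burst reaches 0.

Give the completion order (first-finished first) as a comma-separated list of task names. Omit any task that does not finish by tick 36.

t=0: ready={B,C,F,H} → run C
t=1: ready={B,C,F,H} → run C
t=2: ready={B,C,D,F,H} → run D
t=3: ready={B,C,D,E,F,H} → run D
t=4: ready={B,C,D,E,F,H} → run D
t=5: ready={B,C,D,E,F,H} → run D
t=6: ready={B,C,D,E,F,H} → run D
t=7: ready={B,C,D,E,F,H} → run D
t=8: ready={B,C,E,F,H} → run E
t=9: ready={B,C,E,F,H} → run E
t=10: ready={B,C,E,F,H} → run E
t=11: ready={B,C,E,F,H} → run E
t=12: ready={B,C,E,F,H} → run E
t=13: ready={B,C,E,F,H} → run E
t=14: ready={B,C,E,F,H} → run E
t=15: ready={B,C,F,H} → run C
t=16: ready={B,F,H} → run H
t=17: ready={B,F,H} → run H
t=18: ready={B,F,H} → run H
t=19: ready={B,F,H} → run H
t=20: ready={B,F,H} → run H
t=21: ready={B,F,H} → run H
t=22: ready={B,F,H} → run H
t=23: ready={B,F} → run B
t=24: ready={B,F} → run B
t=25: ready={B,F} → run B
t=26: ready={B,F} → run B
t=27: ready={B,F} → run B
t=28: ready={B,F} → run B
t=29: ready={B,F} → run B
t=30: ready={B,F} → run B
t=31: ready={F} → run F
t=32: ready={F} → run F
t=33: ready={F} → run F
t=34: (idle)
t=35: (idle)
t=36: (idle)

completion order = D, E, C, H, B, F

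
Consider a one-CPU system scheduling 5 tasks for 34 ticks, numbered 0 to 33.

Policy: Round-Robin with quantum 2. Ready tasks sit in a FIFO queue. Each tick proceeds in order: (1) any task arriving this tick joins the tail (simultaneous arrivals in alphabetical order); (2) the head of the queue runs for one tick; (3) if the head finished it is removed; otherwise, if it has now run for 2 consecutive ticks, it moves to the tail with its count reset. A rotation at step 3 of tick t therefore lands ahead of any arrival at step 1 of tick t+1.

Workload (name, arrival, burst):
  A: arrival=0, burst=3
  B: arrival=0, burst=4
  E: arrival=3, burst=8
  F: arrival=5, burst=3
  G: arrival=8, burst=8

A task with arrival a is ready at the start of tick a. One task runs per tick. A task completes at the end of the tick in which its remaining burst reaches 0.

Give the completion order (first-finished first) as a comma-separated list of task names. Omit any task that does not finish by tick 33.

t=0: queue=[A,B] q_used=0 → run A
t=1: queue=[A,B] q_used=1 → run A
t=2: queue=[B,A] q_used=0 → run B
t=3: queue=[B,A,E] q_used=1 → run B
t=4: queue=[A,E,B] q_used=0 → run A
t=5: queue=[E,B,F] q_used=0 → run E
t=6: queue=[E,B,F] q_used=1 → run E
t=7: queue=[B,F,E] q_used=0 → run B
t=8: queue=[B,F,E,G] q_used=1 → run B
t=9: queue=[F,E,G] q_used=0 → run F
t=10: queue=[F,E,G] q_used=1 → run F
t=11: queue=[E,G,F] q_used=0 → run E
t=12: queue=[E,G,F] q_used=1 → run E
t=13: queue=[G,F,E] q_used=0 → run G
t=14: queue=[G,F,E] q_used=1 → run G
t=15: queue=[F,E,G] q_used=0 → run F
t=16: queue=[E,G] q_used=0 → run E
t=17: queue=[E,G] q_used=1 → run E
t=18: queue=[G,E] q_used=0 → run G
t=19: queue=[G,E] q_used=1 → run G
t=20: queue=[E,G] q_used=0 → run E
t=21: queue=[E,G] q_used=1 → run E
t=22: queue=[G] q_used=0 → run G
t=23: queue=[G] q_used=1 → run G
t=24: queue=[G] q_used=0 → run G
t=25: queue=[G] q_used=1 → run G
t=26: (idle)
t=27: (idle)
t=28: (idle)
t=29: (idle)
t=30: (idle)
t=31: (idle)
t=32: (idle)
t=33: (idle)

completion order = A, B, F, E, G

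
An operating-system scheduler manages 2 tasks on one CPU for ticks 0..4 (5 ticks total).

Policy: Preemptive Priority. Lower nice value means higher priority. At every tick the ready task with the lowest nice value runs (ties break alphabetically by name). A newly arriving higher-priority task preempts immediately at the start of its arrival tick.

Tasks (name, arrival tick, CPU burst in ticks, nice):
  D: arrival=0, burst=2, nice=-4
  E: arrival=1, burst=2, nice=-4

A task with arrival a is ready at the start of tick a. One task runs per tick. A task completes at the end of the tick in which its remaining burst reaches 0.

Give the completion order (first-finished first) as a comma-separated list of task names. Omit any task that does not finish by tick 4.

t=0: ready={D} → run D
t=1: ready={D,E} → run D
t=2: ready={E} → run E
t=3: ready={E} → run E
t=4: (idle)

completion order = D, E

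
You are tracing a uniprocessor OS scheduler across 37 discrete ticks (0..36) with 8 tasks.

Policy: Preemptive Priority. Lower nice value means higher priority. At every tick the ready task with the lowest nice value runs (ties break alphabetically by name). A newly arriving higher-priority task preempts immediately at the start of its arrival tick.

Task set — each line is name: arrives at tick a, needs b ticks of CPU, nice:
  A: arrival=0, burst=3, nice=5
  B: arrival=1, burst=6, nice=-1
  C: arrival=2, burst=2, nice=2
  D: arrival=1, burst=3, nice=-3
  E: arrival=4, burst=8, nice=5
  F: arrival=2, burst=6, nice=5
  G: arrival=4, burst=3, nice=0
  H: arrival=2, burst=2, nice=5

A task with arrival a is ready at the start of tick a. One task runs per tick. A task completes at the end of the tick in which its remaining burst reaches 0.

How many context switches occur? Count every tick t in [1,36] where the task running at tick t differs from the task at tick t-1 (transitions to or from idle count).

context switches = 9

t=0: ready={A} → run A
t=1: ready={A,B,D} → run D
t=2: ready={A,B,C,D,F,H} → run D
t=3: ready={A,B,C,D,F,H} → run D
t=4: ready={A,B,C,E,F,G,H} → run B
t=5: ready={A,B,C,E,F,G,H} → run B
t=6: ready={A,B,C,E,F,G,H} → run B
t=7: ready={A,B,C,E,F,G,H} → run B
t=8: ready={A,B,C,E,F,G,H} → run B
t=9: ready={A,B,C,E,F,G,H} → run B
t=10: ready={A,C,E,F,G,H} → run G
t=11: ready={A,C,E,F,G,H} → run G
t=12: ready={A,C,E,F,G,H} → run G
t=13: ready={A,C,E,F,H} → run C
t=14: ready={A,C,E,F,H} → run C
t=15: ready={A,E,F,H} → run A
t=16: ready={A,E,F,H} → run A
t=17: ready={E,F,H} → run E
t=18: ready={E,F,H} → run E
t=19: ready={E,F,H} → run E
t=20: ready={E,F,H} → run E
t=21: ready={E,F,H} → run E
t=22: ready={E,F,H} → run E
t=23: ready={E,F,H} → run E
t=24: ready={E,F,H} → run E
t=25: ready={F,H} → run F
t=26: ready={F,H} → run F
t=27: ready={F,H} → run F
t=28: ready={F,H} → run F
t=29: ready={F,H} → run F
t=30: ready={F,H} → run F
t=31: ready={H} → run H
t=32: ready={H} → run H
t=33: (idle)
t=34: (idle)
t=35: (idle)
t=36: (idle)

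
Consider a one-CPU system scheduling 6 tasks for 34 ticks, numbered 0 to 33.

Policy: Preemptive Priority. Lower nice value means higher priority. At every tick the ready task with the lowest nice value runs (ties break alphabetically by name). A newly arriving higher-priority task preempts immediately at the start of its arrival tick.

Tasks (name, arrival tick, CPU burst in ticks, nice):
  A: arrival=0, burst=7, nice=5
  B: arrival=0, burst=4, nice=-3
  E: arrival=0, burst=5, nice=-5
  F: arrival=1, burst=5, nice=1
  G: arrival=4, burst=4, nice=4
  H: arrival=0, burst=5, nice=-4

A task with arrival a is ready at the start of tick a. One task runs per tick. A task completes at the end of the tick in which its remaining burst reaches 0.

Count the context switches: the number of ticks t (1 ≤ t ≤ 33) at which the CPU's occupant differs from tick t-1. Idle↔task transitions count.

t=0: ready={A,B,E,H} → run E
t=1: ready={A,B,E,F,H} → run E
t=2: ready={A,B,E,F,H} → run E
t=3: ready={A,B,E,F,H} → run E
t=4: ready={A,B,E,F,G,H} → run E
t=5: ready={A,B,F,G,H} → run H
t=6: ready={A,B,F,G,H} → run H
t=7: ready={A,B,F,G,H} → run H
t=8: ready={A,B,F,G,H} → run H
t=9: ready={A,B,F,G,H} → run H
t=10: ready={A,B,F,G} → run B
t=11: ready={A,B,F,G} → run B
t=12: ready={A,B,F,G} → run B
t=13: ready={A,B,F,G} → run B
t=14: ready={A,F,G} → run F
t=15: ready={A,F,G} → run F
t=16: ready={A,F,G} → run F
t=17: ready={A,F,G} → run F
t=18: ready={A,F,G} → run F
t=19: ready={A,G} → run G
t=20: ready={A,G} → run G
t=21: ready={A,G} → run G
t=22: ready={A,G} → run G
t=23: ready={A} → run A
t=24: ready={A} → run A
t=25: ready={A} → run A
t=26: ready={A} → run A
t=27: ready={A} → run A
t=28: ready={A} → run A
t=29: ready={A} → run A
t=30: (idle)
t=31: (idle)
t=32: (idle)
t=33: (idle)

context switches = 6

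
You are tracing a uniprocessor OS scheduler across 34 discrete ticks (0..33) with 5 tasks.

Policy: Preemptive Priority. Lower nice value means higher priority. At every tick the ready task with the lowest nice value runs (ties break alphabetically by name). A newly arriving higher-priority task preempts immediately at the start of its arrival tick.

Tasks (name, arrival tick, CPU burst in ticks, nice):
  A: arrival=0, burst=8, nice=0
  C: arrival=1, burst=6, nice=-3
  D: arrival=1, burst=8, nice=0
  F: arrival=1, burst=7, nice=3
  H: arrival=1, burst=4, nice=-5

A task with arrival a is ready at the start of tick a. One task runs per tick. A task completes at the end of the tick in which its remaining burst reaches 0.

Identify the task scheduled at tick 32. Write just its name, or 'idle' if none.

running at tick 32 = F

t=0: ready={A} → run A
t=1: ready={A,C,D,F,H} → run H
t=2: ready={A,C,D,F,H} → run H
t=3: ready={A,C,D,F,H} → run H
t=4: ready={A,C,D,F,H} → run H
t=5: ready={A,C,D,F} → run C
t=6: ready={A,C,D,F} → run C
t=7: ready={A,C,D,F} → run C
t=8: ready={A,C,D,F} → run C
t=9: ready={A,C,D,F} → run C
t=10: ready={A,C,D,F} → run C
t=11: ready={A,D,F} → run A
t=12: ready={A,D,F} → run A
t=13: ready={A,D,F} → run A
t=14: ready={A,D,F} → run A
t=15: ready={A,D,F} → run A
t=16: ready={A,D,F} → run A
t=17: ready={A,D,F} → run A
t=18: ready={D,F} → run D
t=19: ready={D,F} → run D
t=20: ready={D,F} → run D
t=21: ready={D,F} → run D
t=22: ready={D,F} → run D
t=23: ready={D,F} → run D
t=24: ready={D,F} → run D
t=25: ready={D,F} → run D
t=26: ready={F} → run F
t=27: ready={F} → run F
t=28: ready={F} → run F
t=29: ready={F} → run F
t=30: ready={F} → run F
t=31: ready={F} → run F
t=32: ready={F} → run F
t=33: (idle)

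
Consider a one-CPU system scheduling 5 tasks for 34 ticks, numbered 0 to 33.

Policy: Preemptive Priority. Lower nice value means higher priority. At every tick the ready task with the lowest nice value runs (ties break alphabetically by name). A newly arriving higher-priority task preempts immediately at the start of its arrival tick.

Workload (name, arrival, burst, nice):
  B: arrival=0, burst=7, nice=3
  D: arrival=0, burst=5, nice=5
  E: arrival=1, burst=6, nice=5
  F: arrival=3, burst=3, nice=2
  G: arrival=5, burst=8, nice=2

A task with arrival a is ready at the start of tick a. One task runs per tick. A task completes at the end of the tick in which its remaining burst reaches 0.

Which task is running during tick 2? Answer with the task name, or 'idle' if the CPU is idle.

t=0: ready={B,D} → run B
t=1: ready={B,D,E} → run B
t=2: ready={B,D,E} → run B
t=3: ready={B,D,E,F} → run F
t=4: ready={B,D,E,F} → run F
t=5: ready={B,D,E,F,G} → run F
t=6: ready={B,D,E,G} → run G
t=7: ready={B,D,E,G} → run G
t=8: ready={B,D,E,G} → run G
t=9: ready={B,D,E,G} → run G
t=10: ready={B,D,E,G} → run G
t=11: ready={B,D,E,G} → run G
t=12: ready={B,D,E,G} → run G
t=13: ready={B,D,E,G} → run G
t=14: ready={B,D,E} → run B
t=15: ready={B,D,E} → run B
t=16: ready={B,D,E} → run B
t=17: ready={B,D,E} → run B
t=18: ready={D,E} → run D
t=19: ready={D,E} → run D
t=20: ready={D,E} → run D
t=21: ready={D,E} → run D
t=22: ready={D,E} → run D
t=23: ready={E} → run E
t=24: ready={E} → run E
t=25: ready={E} → run E
t=26: ready={E} → run E
t=27: ready={E} → run E
t=28: ready={E} → run E
t=29: (idle)
t=30: (idle)
t=31: (idle)
t=32: (idle)
t=33: (idle)

running at tick 2 = B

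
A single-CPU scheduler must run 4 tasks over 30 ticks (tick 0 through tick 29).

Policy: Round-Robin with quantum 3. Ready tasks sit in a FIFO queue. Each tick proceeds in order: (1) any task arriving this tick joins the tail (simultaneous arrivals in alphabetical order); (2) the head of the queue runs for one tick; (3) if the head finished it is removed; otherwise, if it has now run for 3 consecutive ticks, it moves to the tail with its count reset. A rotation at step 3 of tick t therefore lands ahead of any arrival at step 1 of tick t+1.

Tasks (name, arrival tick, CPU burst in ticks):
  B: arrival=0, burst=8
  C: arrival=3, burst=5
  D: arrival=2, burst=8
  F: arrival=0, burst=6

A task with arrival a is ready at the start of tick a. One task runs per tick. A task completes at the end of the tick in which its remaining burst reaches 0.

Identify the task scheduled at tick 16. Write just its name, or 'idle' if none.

running at tick 16 = F

t=0: queue=[B,F] q_used=0 → run B
t=1: queue=[B,F] q_used=1 → run B
t=2: queue=[B,F,D] q_used=2 → run B
t=3: queue=[F,D,B,C] q_used=0 → run F
t=4: queue=[F,D,B,C] q_used=1 → run F
t=5: queue=[F,D,B,C] q_used=2 → run F
t=6: queue=[D,B,C,F] q_used=0 → run D
t=7: queue=[D,B,C,F] q_used=1 → run D
t=8: queue=[D,B,C,F] q_used=2 → run D
t=9: queue=[B,C,F,D] q_used=0 → run B
t=10: queue=[B,C,F,D] q_used=1 → run B
t=11: queue=[B,C,F,D] q_used=2 → run B
t=12: queue=[C,F,D,B] q_used=0 → run C
t=13: queue=[C,F,D,B] q_used=1 → run C
t=14: queue=[C,F,D,B] q_used=2 → run C
t=15: queue=[F,D,B,C] q_used=0 → run F
t=16: queue=[F,D,B,C] q_used=1 → run F
t=17: queue=[F,D,B,C] q_used=2 → run F
t=18: queue=[D,B,C] q_used=0 → run D
t=19: queue=[D,B,C] q_used=1 → run D
t=20: queue=[D,B,C] q_used=2 → run D
t=21: queue=[B,C,D] q_used=0 → run B
t=22: queue=[B,C,D] q_used=1 → run B
t=23: queue=[C,D] q_used=0 → run C
t=24: queue=[C,D] q_used=1 → run C
t=25: queue=[D] q_used=0 → run D
t=26: queue=[D] q_used=1 → run D
t=27: (idle)
t=28: (idle)
t=29: (idle)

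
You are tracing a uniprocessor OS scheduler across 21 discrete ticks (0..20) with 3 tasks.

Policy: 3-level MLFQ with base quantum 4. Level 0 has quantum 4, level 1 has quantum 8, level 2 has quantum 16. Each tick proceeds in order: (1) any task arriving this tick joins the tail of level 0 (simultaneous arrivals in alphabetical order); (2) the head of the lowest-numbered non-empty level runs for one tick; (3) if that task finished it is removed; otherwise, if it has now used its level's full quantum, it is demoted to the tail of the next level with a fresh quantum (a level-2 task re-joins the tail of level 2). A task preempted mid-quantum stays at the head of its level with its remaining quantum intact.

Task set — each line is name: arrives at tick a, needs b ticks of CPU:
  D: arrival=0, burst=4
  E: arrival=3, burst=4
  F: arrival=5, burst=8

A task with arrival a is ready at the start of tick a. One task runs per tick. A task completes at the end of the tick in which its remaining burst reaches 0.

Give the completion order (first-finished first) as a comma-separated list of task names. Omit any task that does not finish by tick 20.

completion order = D, E, F

t=0: L0/L1/L2 = D/-/- → run D
t=1: L0/L1/L2 = D/-/- → run D
t=2: L0/L1/L2 = D/-/- → run D
t=3: L0/L1/L2 = DE/-/- → run D
t=4: L0/L1/L2 = E/-/- → run E
t=5: L0/L1/L2 = EF/-/- → run E
t=6: L0/L1/L2 = EF/-/- → run E
t=7: L0/L1/L2 = EF/-/- → run E
t=8: L0/L1/L2 = F/-/- → run F
t=9: L0/L1/L2 = F/-/- → run F
t=10: L0/L1/L2 = F/-/- → run F
t=11: L0/L1/L2 = F/-/- → run F
t=12: L0/L1/L2 = -/F/- → run F
t=13: L0/L1/L2 = -/F/- → run F
t=14: L0/L1/L2 = -/F/- → run F
t=15: L0/L1/L2 = -/F/- → run F
t=16: (idle)
t=17: (idle)
t=18: (idle)
t=19: (idle)
t=20: (idle)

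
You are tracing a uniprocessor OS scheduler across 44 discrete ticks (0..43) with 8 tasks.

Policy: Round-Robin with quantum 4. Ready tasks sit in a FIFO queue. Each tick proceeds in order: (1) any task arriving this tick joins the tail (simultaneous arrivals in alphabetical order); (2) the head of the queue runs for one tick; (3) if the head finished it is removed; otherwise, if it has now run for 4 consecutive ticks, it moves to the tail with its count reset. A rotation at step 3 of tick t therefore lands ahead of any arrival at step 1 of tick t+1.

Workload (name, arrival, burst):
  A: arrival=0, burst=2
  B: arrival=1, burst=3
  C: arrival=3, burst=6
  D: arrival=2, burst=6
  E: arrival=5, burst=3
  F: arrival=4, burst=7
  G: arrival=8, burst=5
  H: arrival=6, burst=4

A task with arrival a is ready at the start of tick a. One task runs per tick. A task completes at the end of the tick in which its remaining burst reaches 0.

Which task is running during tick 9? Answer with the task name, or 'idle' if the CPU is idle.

running at tick 9 = C

t=0: queue=[A] q_used=0 → run A
t=1: queue=[A,B] q_used=1 → run A
t=2: queue=[B,D] q_used=0 → run B
t=3: queue=[B,D,C] q_used=1 → run B
t=4: queue=[B,D,C,F] q_used=2 → run B
t=5: queue=[D,C,F,E] q_used=0 → run D
t=6: queue=[D,C,F,E,H] q_used=1 → run D
t=7: queue=[D,C,F,E,H] q_used=2 → run D
t=8: queue=[D,C,F,E,H,G] q_used=3 → run D
t=9: queue=[C,F,E,H,G,D] q_used=0 → run C
t=10: queue=[C,F,E,H,G,D] q_used=1 → run C
t=11: queue=[C,F,E,H,G,D] q_used=2 → run C
t=12: queue=[C,F,E,H,G,D] q_used=3 → run C
t=13: queue=[F,E,H,G,D,C] q_used=0 → run F
t=14: queue=[F,E,H,G,D,C] q_used=1 → run F
t=15: queue=[F,E,H,G,D,C] q_used=2 → run F
t=16: queue=[F,E,H,G,D,C] q_used=3 → run F
t=17: queue=[E,H,G,D,C,F] q_used=0 → run E
t=18: queue=[E,H,G,D,C,F] q_used=1 → run E
t=19: queue=[E,H,G,D,C,F] q_used=2 → run E
t=20: queue=[H,G,D,C,F] q_used=0 → run H
t=21: queue=[H,G,D,C,F] q_used=1 → run H
t=22: queue=[H,G,D,C,F] q_used=2 → run H
t=23: queue=[H,G,D,C,F] q_used=3 → run H
t=24: queue=[G,D,C,F] q_used=0 → run G
t=25: queue=[G,D,C,F] q_used=1 → run G
t=26: queue=[G,D,C,F] q_used=2 → run G
t=27: queue=[G,D,C,F] q_used=3 → run G
t=28: queue=[D,C,F,G] q_used=0 → run D
t=29: queue=[D,C,F,G] q_used=1 → run D
t=30: queue=[C,F,G] q_used=0 → run C
t=31: queue=[C,F,G] q_used=1 → run C
t=32: queue=[F,G] q_used=0 → run F
t=33: queue=[F,G] q_used=1 → run F
t=34: queue=[F,G] q_used=2 → run F
t=35: queue=[G] q_used=0 → run G
t=36: (idle)
t=37: (idle)
t=38: (idle)
t=39: (idle)
t=40: (idle)
t=41: (idle)
t=42: (idle)
t=43: (idle)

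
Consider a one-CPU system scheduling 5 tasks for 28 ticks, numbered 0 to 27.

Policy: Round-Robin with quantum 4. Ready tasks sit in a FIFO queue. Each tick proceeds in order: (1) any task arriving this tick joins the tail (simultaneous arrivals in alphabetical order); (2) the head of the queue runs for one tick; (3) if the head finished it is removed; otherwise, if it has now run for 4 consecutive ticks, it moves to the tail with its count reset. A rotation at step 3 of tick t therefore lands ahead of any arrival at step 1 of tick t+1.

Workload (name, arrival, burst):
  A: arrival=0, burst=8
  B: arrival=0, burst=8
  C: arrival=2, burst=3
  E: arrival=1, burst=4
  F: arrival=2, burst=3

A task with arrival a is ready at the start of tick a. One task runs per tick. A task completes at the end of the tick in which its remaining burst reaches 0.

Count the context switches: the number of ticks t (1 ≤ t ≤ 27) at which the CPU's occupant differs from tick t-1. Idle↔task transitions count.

t=0: queue=[A,B] q_used=0 → run A
t=1: queue=[A,B,E] q_used=1 → run A
t=2: queue=[A,B,E,C,F] q_used=2 → run A
t=3: queue=[A,B,E,C,F] q_used=3 → run A
t=4: queue=[B,E,C,F,A] q_used=0 → run B
t=5: queue=[B,E,C,F,A] q_used=1 → run B
t=6: queue=[B,E,C,F,A] q_used=2 → run B
t=7: queue=[B,E,C,F,A] q_used=3 → run B
t=8: queue=[E,C,F,A,B] q_used=0 → run E
t=9: queue=[E,C,F,A,B] q_used=1 → run E
t=10: queue=[E,C,F,A,B] q_used=2 → run E
t=11: queue=[E,C,F,A,B] q_used=3 → run E
t=12: queue=[C,F,A,B] q_used=0 → run C
t=13: queue=[C,F,A,B] q_used=1 → run C
t=14: queue=[C,F,A,B] q_used=2 → run C
t=15: queue=[F,A,B] q_used=0 → run F
t=16: queue=[F,A,B] q_used=1 → run F
t=17: queue=[F,A,B] q_used=2 → run F
t=18: queue=[A,B] q_used=0 → run A
t=19: queue=[A,B] q_used=1 → run A
t=20: queue=[A,B] q_used=2 → run A
t=21: queue=[A,B] q_used=3 → run A
t=22: queue=[B] q_used=0 → run B
t=23: queue=[B] q_used=1 → run B
t=24: queue=[B] q_used=2 → run B
t=25: queue=[B] q_used=3 → run B
t=26: (idle)
t=27: (idle)

context switches = 7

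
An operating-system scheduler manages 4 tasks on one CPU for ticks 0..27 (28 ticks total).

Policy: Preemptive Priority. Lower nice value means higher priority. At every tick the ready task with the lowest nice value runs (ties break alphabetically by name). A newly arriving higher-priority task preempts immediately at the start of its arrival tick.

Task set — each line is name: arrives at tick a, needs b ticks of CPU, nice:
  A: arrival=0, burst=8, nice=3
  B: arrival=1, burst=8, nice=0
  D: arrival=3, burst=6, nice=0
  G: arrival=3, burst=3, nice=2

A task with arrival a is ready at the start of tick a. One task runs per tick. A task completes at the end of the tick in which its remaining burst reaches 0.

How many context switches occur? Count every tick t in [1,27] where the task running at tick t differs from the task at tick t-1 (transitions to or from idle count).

t=0: ready={A} → run A
t=1: ready={A,B} → run B
t=2: ready={A,B} → run B
t=3: ready={A,B,D,G} → run B
t=4: ready={A,B,D,G} → run B
t=5: ready={A,B,D,G} → run B
t=6: ready={A,B,D,G} → run B
t=7: ready={A,B,D,G} → run B
t=8: ready={A,B,D,G} → run B
t=9: ready={A,D,G} → run D
t=10: ready={A,D,G} → run D
t=11: ready={A,D,G} → run D
t=12: ready={A,D,G} → run D
t=13: ready={A,D,G} → run D
t=14: ready={A,D,G} → run D
t=15: ready={A,G} → run G
t=16: ready={A,G} → run G
t=17: ready={A,G} → run G
t=18: ready={A} → run A
t=19: ready={A} → run A
t=20: ready={A} → run A
t=21: ready={A} → run A
t=22: ready={A} → run A
t=23: ready={A} → run A
t=24: ready={A} → run A
t=25: (idle)
t=26: (idle)
t=27: (idle)

context switches = 5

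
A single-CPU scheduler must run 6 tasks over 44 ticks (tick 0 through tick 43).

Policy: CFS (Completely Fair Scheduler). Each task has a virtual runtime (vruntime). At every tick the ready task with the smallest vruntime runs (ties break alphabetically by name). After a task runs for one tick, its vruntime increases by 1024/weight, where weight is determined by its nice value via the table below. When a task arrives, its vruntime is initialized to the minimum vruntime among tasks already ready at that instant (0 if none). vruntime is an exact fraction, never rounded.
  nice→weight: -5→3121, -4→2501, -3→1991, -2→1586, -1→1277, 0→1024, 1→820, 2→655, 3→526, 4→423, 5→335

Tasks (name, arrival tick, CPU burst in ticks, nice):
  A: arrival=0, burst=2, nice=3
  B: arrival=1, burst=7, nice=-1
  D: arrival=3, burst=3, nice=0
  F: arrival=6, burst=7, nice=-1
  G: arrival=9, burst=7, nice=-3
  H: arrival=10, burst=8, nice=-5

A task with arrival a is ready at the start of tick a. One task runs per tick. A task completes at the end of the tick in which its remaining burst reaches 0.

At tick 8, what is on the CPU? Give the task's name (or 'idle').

running at tick 8 = B

t=0: vr[A=0] → run A
t=1: vr[A=512/263 B=512/263] → run A
t=2: vr[B=512/263] → run B
t=3: vr[B=923136/335851 D=923136/335851] → run B
t=4: vr[B=1192448/335851 D=923136/335851] → run D
t=5: vr[B=1192448/335851 D=1258987/335851] → run B
t=6: vr[B=1461760/335851 D=1258987/335851 F=1258987/335851] → run D
t=7: vr[B=1461760/335851 D=1594838/335851 F=1258987/335851] → run F
t=8: vr[B=1461760/335851 D=1594838/335851 F=1528299/335851] → run B
t=9: vr[B=1731072/335851 D=1594838/335851 F=1528299/335851 G=1528299/335851] → run F
t=10: vr[B=1731072/335851 D=1594838/335851 F=1797611/335851 G=1528299/335851 H=1528299/335851] → run G
t=11: vr[B=1731072/335851 D=1594838/335851 F=1797611/335851 G=3386754733/668679341 H=1528299/335851] → run H
t=12: vr[B=1731072/335851 D=1594838/335851 F=1797611/335851 G=3386754733/668679341 H=5113732603/1048190971] → run D
t=13: vr[B=1731072/335851 F=1797611/335851 G=3386754733/668679341 H=5113732603/1048190971] → run H
t=14: vr[B=1731072/335851 F=1797611/335851 G=3386754733/668679341 H=5457644027/1048190971] → run G
t=15: vr[B=1731072/335851 F=1797611/335851 G=3730666157/668679341 H=5457644027/1048190971] → run B
t=16: vr[B=2000384/335851 F=1797611/335851 G=3730666157/668679341 H=5457644027/1048190971] → run H
t=17: vr[B=2000384/335851 F=1797611/335851 G=3730666157/668679341 H=5801555451/1048190971] → run F
t=18: vr[B=2000384/335851 F=2066923/335851 G=3730666157/668679341 H=5801555451/1048190971] → run H
t=19: vr[B=2000384/335851 F=2066923/335851 G=3730666157/668679341 H=6145466875/1048190971] → run G
t=20: vr[B=2000384/335851 F=2066923/335851 G=4074577581/668679341 H=6145466875/1048190971] → run H
t=21: vr[B=2000384/335851 F=2066923/335851 G=4074577581/668679341 H=6489378299/1048190971] → run B
t=22: vr[B=2269696/335851 F=2066923/335851 G=4074577581/668679341 H=6489378299/1048190971] → run G
t=23: vr[B=2269696/335851 F=2066923/335851 G=4418489005/668679341 H=6489378299/1048190971] → run F
t=24: vr[B=2269696/335851 F=2336235/335851 G=4418489005/668679341 H=6489378299/1048190971] → run H
t=25: vr[B=2269696/335851 F=2336235/335851 G=4418489005/668679341 H=6833289723/1048190971] → run H
t=26: vr[B=2269696/335851 F=2336235/335851 G=4418489005/668679341 H=7177201147/1048190971] → run G
t=27: vr[B=2269696/335851 F=2336235/335851 G=4762400429/668679341 H=7177201147/1048190971] → run B
t=28: vr[F=2336235/335851 G=4762400429/668679341 H=7177201147/1048190971] → run H
t=29: vr[F=2336235/335851 G=4762400429/668679341] → run F
t=30: vr[F=2605547/335851 G=4762400429/668679341] → run G
t=31: vr[F=2605547/335851 G=5106311853/668679341] → run G
t=32: vr[F=2605547/335851] → run F
t=33: vr[F=2874859/335851] → run F
t=34: (idle)
t=35: (idle)
t=36: (idle)
t=37: (idle)
t=38: (idle)
t=39: (idle)
t=40: (idle)
t=41: (idle)
t=42: (idle)
t=43: (idle)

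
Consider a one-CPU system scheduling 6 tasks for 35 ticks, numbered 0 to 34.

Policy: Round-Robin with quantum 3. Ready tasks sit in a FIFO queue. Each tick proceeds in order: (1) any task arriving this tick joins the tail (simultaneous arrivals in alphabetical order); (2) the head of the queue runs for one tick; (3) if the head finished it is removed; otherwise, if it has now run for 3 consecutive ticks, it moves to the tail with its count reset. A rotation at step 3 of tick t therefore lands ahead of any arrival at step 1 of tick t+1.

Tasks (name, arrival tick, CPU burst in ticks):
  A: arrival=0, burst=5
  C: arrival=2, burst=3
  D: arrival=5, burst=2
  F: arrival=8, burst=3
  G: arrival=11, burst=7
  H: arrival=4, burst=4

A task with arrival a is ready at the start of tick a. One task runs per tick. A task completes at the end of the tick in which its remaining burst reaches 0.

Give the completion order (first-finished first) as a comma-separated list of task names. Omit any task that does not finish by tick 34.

t=0: queue=[A] q_used=0 → run A
t=1: queue=[A] q_used=1 → run A
t=2: queue=[A,C] q_used=2 → run A
t=3: queue=[C,A] q_used=0 → run C
t=4: queue=[C,A,H] q_used=1 → run C
t=5: queue=[C,A,H,D] q_used=2 → run C
t=6: queue=[A,H,D] q_used=0 → run A
t=7: queue=[A,H,D] q_used=1 → run A
t=8: queue=[H,D,F] q_used=0 → run H
t=9: queue=[H,D,F] q_used=1 → run H
t=10: queue=[H,D,F] q_used=2 → run H
t=11: queue=[D,F,H,G] q_used=0 → run D
t=12: queue=[D,F,H,G] q_used=1 → run D
t=13: queue=[F,H,G] q_used=0 → run F
t=14: queue=[F,H,G] q_used=1 → run F
t=15: queue=[F,H,G] q_used=2 → run F
t=16: queue=[H,G] q_used=0 → run H
t=17: queue=[G] q_used=0 → run G
t=18: queue=[G] q_used=1 → run G
t=19: queue=[G] q_used=2 → run G
t=20: queue=[G] q_used=0 → run G
t=21: queue=[G] q_used=1 → run G
t=22: queue=[G] q_used=2 → run G
t=23: queue=[G] q_used=0 → run G
t=24: (idle)
t=25: (idle)
t=26: (idle)
t=27: (idle)
t=28: (idle)
t=29: (idle)
t=30: (idle)
t=31: (idle)
t=32: (idle)
t=33: (idle)
t=34: (idle)

completion order = C, A, D, F, H, G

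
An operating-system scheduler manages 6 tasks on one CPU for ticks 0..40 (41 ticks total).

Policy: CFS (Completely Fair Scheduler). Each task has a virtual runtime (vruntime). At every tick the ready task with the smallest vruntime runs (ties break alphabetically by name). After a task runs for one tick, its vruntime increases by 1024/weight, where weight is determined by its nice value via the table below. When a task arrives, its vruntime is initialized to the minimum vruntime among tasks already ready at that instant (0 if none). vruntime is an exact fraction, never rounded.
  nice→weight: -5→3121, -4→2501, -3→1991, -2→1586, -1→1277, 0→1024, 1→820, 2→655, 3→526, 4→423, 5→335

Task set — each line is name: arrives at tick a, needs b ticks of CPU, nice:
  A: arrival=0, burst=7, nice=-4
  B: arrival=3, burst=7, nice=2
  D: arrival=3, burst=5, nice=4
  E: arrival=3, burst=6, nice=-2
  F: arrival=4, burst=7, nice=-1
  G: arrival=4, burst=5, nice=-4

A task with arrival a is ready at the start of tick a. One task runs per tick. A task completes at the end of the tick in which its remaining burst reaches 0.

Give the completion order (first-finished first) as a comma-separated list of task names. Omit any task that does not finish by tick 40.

t=0: vr[A=0] → run A
t=1: vr[A=1024/2501] → run A
t=2: vr[A=2048/2501] → run A
t=3: vr[A=3072/2501 B=3072/2501 D=3072/2501 E=3072/2501] → run A
t=4: vr[A=4096/2501 B=3072/2501 D=3072/2501 E=3072/2501 F=3072/2501 G=3072/2501] → run B
t=5: vr[A=4096/2501 B=4573184/1638155 D=3072/2501 E=3072/2501 F=3072/2501 G=3072/2501] → run D
t=6: vr[A=4096/2501 B=4573184/1638155 D=3860480/1057923 E=3072/2501 F=3072/2501 G=3072/2501] → run E
t=7: vr[A=4096/2501 B=4573184/1638155 D=3860480/1057923 E=60928/32513 F=3072/2501 G=3072/2501] → run F
t=8: vr[A=4096/2501 B=4573184/1638155 D=3860480/1057923 E=60928/32513 F=6483968/3193777 G=3072/2501] → run G
t=9: vr[A=4096/2501 B=4573184/1638155 D=3860480/1057923 E=60928/32513 F=6483968/3193777 G=4096/2501] → run A
t=10: vr[A=5120/2501 B=4573184/1638155 D=3860480/1057923 E=60928/32513 F=6483968/3193777 G=4096/2501] → run G
t=11: vr[A=5120/2501 B=4573184/1638155 D=3860480/1057923 E=60928/32513 F=6483968/3193777 G=5120/2501] → run E
t=12: vr[A=5120/2501 B=4573184/1638155 D=3860480/1057923 E=81920/32513 F=6483968/3193777 G=5120/2501] → run F
t=13: vr[A=5120/2501 B=4573184/1638155 D=3860480/1057923 E=81920/32513 F=9044992/3193777 G=5120/2501] → run A
t=14: vr[A=6144/2501 B=4573184/1638155 D=3860480/1057923 E=81920/32513 F=9044992/3193777 G=5120/2501] → run G
t=15: vr[A=6144/2501 B=4573184/1638155 D=3860480/1057923 E=81920/32513 F=9044992/3193777 G=6144/2501] → run A
t=16: vr[B=4573184/1638155 D=3860480/1057923 E=81920/32513 F=9044992/3193777 G=6144/2501] → run G
t=17: vr[B=4573184/1638155 D=3860480/1057923 E=81920/32513 F=9044992/3193777 G=7168/2501] → run E
t=18: vr[B=4573184/1638155 D=3860480/1057923 E=102912/32513 F=9044992/3193777 G=7168/2501] → run B
t=19: vr[B=7134208/1638155 D=3860480/1057923 E=102912/32513 F=9044992/3193777 G=7168/2501] → run F
t=20: vr[B=7134208/1638155 D=3860480/1057923 E=102912/32513 F=11606016/3193777 G=7168/2501] → run G
t=21: vr[B=7134208/1638155 D=3860480/1057923 E=102912/32513 F=11606016/3193777] → run E
t=22: vr[B=7134208/1638155 D=3860480/1057923 E=123904/32513 F=11606016/3193777] → run F
t=23: vr[B=7134208/1638155 D=3860480/1057923 E=123904/32513 F=14167040/3193777] → run D
t=24: vr[B=7134208/1638155 D=6421504/1057923 E=123904/32513 F=14167040/3193777] → run E
t=25: vr[B=7134208/1638155 D=6421504/1057923 E=144896/32513 F=14167040/3193777] → run B
t=26: vr[B=9695232/1638155 D=6421504/1057923 E=144896/32513 F=14167040/3193777] → run F
t=27: vr[B=9695232/1638155 D=6421504/1057923 E=144896/32513 F=16728064/3193777] → run E
t=28: vr[B=9695232/1638155 D=6421504/1057923 F=16728064/3193777] → run F
t=29: vr[B=9695232/1638155 D=6421504/1057923 F=19289088/3193777] → run B
t=30: vr[B=12256256/1638155 D=6421504/1057923 F=19289088/3193777] → run F
t=31: vr[B=12256256/1638155 D=6421504/1057923] → run D
t=32: vr[B=12256256/1638155 D=2994176/352641] → run B
t=33: vr[B=2963456/327631 D=2994176/352641] → run D
t=34: vr[B=2963456/327631 D=11543552/1057923] → run B
t=35: vr[B=17378304/1638155 D=11543552/1057923] → run B
t=36: vr[D=11543552/1057923] → run D
t=37: (idle)
t=38: (idle)
t=39: (idle)
t=40: (idle)

completion order = A, G, E, F, B, D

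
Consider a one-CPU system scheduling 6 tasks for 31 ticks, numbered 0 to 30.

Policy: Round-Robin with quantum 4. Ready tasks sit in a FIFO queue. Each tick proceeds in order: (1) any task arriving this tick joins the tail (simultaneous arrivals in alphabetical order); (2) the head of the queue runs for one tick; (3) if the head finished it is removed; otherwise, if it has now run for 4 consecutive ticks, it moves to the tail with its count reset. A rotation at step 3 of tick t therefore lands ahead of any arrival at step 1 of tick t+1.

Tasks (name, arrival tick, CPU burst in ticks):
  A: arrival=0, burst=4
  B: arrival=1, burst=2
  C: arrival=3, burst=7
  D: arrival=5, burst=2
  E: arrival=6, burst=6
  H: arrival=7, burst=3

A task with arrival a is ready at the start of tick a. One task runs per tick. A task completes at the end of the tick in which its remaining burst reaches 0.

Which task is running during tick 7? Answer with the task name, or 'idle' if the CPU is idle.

running at tick 7 = C

t=0: queue=[A] q_used=0 → run A
t=1: queue=[A,B] q_used=1 → run A
t=2: queue=[A,B] q_used=2 → run A
t=3: queue=[A,B,C] q_used=3 → run A
t=4: queue=[B,C] q_used=0 → run B
t=5: queue=[B,C,D] q_used=1 → run B
t=6: queue=[C,D,E] q_used=0 → run C
t=7: queue=[C,D,E,H] q_used=1 → run C
t=8: queue=[C,D,E,H] q_used=2 → run C
t=9: queue=[C,D,E,H] q_used=3 → run C
t=10: queue=[D,E,H,C] q_used=0 → run D
t=11: queue=[D,E,H,C] q_used=1 → run D
t=12: queue=[E,H,C] q_used=0 → run E
t=13: queue=[E,H,C] q_used=1 → run E
t=14: queue=[E,H,C] q_used=2 → run E
t=15: queue=[E,H,C] q_used=3 → run E
t=16: queue=[H,C,E] q_used=0 → run H
t=17: queue=[H,C,E] q_used=1 → run H
t=18: queue=[H,C,E] q_used=2 → run H
t=19: queue=[C,E] q_used=0 → run C
t=20: queue=[C,E] q_used=1 → run C
t=21: queue=[C,E] q_used=2 → run C
t=22: queue=[E] q_used=0 → run E
t=23: queue=[E] q_used=1 → run E
t=24: (idle)
t=25: (idle)
t=26: (idle)
t=27: (idle)
t=28: (idle)
t=29: (idle)
t=30: (idle)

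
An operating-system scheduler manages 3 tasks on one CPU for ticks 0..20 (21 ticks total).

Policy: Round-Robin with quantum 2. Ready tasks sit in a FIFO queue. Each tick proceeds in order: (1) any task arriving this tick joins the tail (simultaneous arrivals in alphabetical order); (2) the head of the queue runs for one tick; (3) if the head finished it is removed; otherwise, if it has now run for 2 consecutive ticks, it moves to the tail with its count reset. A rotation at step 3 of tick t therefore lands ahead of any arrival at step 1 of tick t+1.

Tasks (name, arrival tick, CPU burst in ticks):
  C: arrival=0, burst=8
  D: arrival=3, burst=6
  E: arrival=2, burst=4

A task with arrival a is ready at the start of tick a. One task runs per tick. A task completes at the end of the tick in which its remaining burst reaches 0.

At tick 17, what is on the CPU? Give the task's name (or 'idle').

running at tick 17 = D

t=0: queue=[C] q_used=0 → run C
t=1: queue=[C] q_used=1 → run C
t=2: queue=[C,E] q_used=0 → run C
t=3: queue=[C,E,D] q_used=1 → run C
t=4: queue=[E,D,C] q_used=0 → run E
t=5: queue=[E,D,C] q_used=1 → run E
t=6: queue=[D,C,E] q_used=0 → run D
t=7: queue=[D,C,E] q_used=1 → run D
t=8: queue=[C,E,D] q_used=0 → run C
t=9: queue=[C,E,D] q_used=1 → run C
t=10: queue=[E,D,C] q_used=0 → run E
t=11: queue=[E,D,C] q_used=1 → run E
t=12: queue=[D,C] q_used=0 → run D
t=13: queue=[D,C] q_used=1 → run D
t=14: queue=[C,D] q_used=0 → run C
t=15: queue=[C,D] q_used=1 → run C
t=16: queue=[D] q_used=0 → run D
t=17: queue=[D] q_used=1 → run D
t=18: (idle)
t=19: (idle)
t=20: (idle)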